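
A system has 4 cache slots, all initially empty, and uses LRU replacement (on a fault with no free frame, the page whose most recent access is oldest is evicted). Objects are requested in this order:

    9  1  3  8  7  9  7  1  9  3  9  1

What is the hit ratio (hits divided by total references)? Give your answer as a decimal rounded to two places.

9: fault, frames (9)
1: fault, frames (9 1)
3: fault, frames (9 1 3)
8: fault, frames (9 1 3 8)
7: fault, evict 9, frames (1 3 8 7)
9: fault, evict 1, frames (3 8 7 9)
7: hit
1: fault, evict 3, frames (8 9 7 1)
9: hit
3: fault, evict 8, frames (7 1 9 3)
9: hit
1: hit
Hits: 4 of 12 references → 4/12 = 0.3333.

0.33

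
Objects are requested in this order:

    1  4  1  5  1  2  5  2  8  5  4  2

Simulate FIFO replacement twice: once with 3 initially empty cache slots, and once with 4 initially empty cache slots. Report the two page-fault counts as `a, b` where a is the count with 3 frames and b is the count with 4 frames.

3 frames: F F . F . F . . F . F . → 6 faults.
4 frames: F F . F . F . . F . . . → 5 faults.
5 < 6: adding a frame reduced faults, as is typical.

6, 5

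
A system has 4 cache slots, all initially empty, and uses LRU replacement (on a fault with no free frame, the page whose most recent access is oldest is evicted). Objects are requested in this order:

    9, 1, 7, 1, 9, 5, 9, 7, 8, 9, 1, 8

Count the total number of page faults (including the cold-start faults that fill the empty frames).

6

9 -> fault, frames [9]
1 -> fault, frames [9, 1]
7 -> fault, frames [9, 1, 7]
1 -> hit
9 -> hit
5 -> fault, frames [7, 1, 9, 5]
9 -> hit
7 -> hit
8 -> fault, evict 1, frames [5, 9, 7, 8]
9 -> hit
1 -> fault, evict 5, frames [7, 8, 9, 1]
8 -> hit
Page faults: 6.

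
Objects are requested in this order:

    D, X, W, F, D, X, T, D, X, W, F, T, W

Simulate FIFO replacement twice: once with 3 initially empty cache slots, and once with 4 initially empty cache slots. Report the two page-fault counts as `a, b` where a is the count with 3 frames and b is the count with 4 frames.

9, 10

3 frames: F F F F F F F . . F F . . → 9 faults.
4 frames: F F F F . . F F F F F F . → 10 faults.
10 > 9: adding a frame increased faults — Belady's anomaly.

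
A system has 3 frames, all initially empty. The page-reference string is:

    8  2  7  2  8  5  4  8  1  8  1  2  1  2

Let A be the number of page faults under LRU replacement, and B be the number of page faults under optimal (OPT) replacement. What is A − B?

Under LRU: F F F . . F F . F . . F . . → 7 faults.
Under OPT: F F F . . F F . F . . . . . → 6 faults.
A − B = 7 − 6 = 1.

1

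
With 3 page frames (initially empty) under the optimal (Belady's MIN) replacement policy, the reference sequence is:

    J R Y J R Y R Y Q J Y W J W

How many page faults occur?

5

J -> fault, frames (J)
R -> fault, frames (J R)
Y -> fault, frames (J R Y)
J -> hit
R -> hit
Y -> hit
R -> hit
Y -> hit
Q -> fault, evict R, frames (J Y Q)
J -> hit
Y -> hit
W -> fault, evict Q, frames (J Y W)
J -> hit
W -> hit
Page faults: 5.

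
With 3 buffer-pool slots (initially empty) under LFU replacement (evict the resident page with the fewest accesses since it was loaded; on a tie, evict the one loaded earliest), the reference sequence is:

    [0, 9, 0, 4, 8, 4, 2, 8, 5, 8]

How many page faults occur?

0 -> fault, frames {0}
9 -> fault, frames {0,9}
0 -> hit
4 -> fault, frames {0,9,4}
8 -> fault, evict 9, frames {0,4,8}
4 -> hit
2 -> fault, evict 8, frames {0,4,2}
8 -> fault, evict 2, frames {0,4,8}
5 -> fault, evict 8, frames {0,4,5}
8 -> fault, evict 5, frames {0,4,8}
Page faults: 8.

8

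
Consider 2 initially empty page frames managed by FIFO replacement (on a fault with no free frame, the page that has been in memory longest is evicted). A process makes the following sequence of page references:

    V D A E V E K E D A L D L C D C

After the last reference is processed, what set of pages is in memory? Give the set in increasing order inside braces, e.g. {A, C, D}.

{C, D}

V → fault, frames {V}
D → fault, frames {V,D}
A → fault, evict V, frames {D,A}
E → fault, evict D, frames {A,E}
V → fault, evict A, frames {E,V}
E → hit
K → fault, evict E, frames {V,K}
E → fault, evict V, frames {K,E}
D → fault, evict K, frames {E,D}
A → fault, evict E, frames {D,A}
L → fault, evict D, frames {A,L}
D → fault, evict A, frames {L,D}
L → hit
C → fault, evict L, frames {D,C}
D → hit
C → hit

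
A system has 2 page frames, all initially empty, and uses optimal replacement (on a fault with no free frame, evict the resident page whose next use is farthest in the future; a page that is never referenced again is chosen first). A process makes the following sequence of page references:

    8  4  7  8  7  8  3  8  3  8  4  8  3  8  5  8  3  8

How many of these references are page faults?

8

8: fault, frames (8)
4: fault, frames (8 4)
7: fault, evict 4, frames (8 7)
8: hit
7: hit
8: hit
3: fault, evict 7, frames (8 3)
8: hit
3: hit
8: hit
4: fault, evict 3, frames (8 4)
8: hit
3: fault, evict 4, frames (8 3)
8: hit
5: fault, evict 3, frames (8 5)
8: hit
3: fault, evict 5, frames (8 3)
8: hit
Page faults: 8.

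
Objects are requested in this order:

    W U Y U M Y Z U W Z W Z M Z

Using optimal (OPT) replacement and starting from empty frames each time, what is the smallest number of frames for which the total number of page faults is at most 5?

f=1: 14 faults
f=2: 8 faults
f=3: 6 faults
f=4: 5 faults
f=5: 5 faults
Smallest f with faults ≤ 5 is 4.

4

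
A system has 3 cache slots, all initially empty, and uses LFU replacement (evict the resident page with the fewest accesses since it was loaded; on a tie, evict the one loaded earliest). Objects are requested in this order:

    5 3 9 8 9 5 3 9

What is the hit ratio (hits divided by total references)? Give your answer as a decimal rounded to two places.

5: fault, frames {5}
3: fault, frames {5,3}
9: fault, frames {5,3,9}
8: fault, evict 5, frames {3,9,8}
9: hit
5: fault, evict 3, frames {9,8,5}
3: fault, evict 8, frames {9,5,3}
9: hit
Hits: 2 of 8 references → 2/8 = 0.2500.

0.25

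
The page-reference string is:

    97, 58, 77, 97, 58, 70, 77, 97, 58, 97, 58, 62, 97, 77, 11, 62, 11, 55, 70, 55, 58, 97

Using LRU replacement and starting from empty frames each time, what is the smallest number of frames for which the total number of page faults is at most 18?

2

f=1: 22 faults
f=2: 18 faults
f=3: 15 faults
f=4: 10 faults
f=5: 10 faults
f=6: 10 faults
f=7: 7 faults
Smallest f with faults ≤ 18 is 2.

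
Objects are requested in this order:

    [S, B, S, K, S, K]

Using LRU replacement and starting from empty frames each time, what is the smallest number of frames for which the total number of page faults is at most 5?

f=1: 6 faults
f=2: 3 faults
f=3: 3 faults
Smallest f with faults ≤ 5 is 2.

2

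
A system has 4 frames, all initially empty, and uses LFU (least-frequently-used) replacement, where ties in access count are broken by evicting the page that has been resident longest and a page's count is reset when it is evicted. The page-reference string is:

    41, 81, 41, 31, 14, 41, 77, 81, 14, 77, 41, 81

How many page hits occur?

41: miss, frames (41)
81: miss, frames (41 81)
41: hit
31: miss, frames (41 81 31)
14: miss, frames (41 81 31 14)
41: hit
77: miss, evict 81, frames (41 31 14 77)
81: miss, evict 31, frames (41 14 77 81)
14: hit
77: hit
41: hit
81: hit
Hits: 6.

6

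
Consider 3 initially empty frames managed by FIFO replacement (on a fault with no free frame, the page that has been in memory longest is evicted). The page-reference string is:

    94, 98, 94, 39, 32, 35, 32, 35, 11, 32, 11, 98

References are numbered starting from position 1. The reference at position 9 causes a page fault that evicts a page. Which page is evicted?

pos 1: 94 → miss, frames [94]
pos 2: 98 → miss, frames [94, 98]
pos 3: 94 → hit
pos 4: 39 → miss, frames [94, 98, 39]
pos 5: 32 → miss, evict 94, frames [98, 39, 32]
pos 6: 35 → miss, evict 98, frames [39, 32, 35]
pos 7: 32 → hit
pos 8: 35 → hit
pos 9: 11 → miss, evict 39, frames [32, 35, 11]
At position 9, page 39 is evicted.

39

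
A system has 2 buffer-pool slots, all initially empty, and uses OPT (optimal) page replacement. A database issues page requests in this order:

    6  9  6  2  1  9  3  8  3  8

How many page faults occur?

6 → miss, frames {6}
9 → miss, frames {6,9}
6 → hit
2 → miss, evict 6, frames {9,2}
1 → miss, evict 2, frames {9,1}
9 → hit
3 → miss, evict 1, frames {9,3}
8 → miss, evict 9, frames {3,8}
3 → hit
8 → hit
Page faults: 6.

6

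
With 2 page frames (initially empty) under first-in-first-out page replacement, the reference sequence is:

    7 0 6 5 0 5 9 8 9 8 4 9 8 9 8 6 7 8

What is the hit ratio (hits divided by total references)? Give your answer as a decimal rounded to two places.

0.28

7 -> fault, frames {7}
0 -> fault, frames {7,0}
6 -> fault, evict 7, frames {0,6}
5 -> fault, evict 0, frames {6,5}
0 -> fault, evict 6, frames {5,0}
5 -> hit
9 -> fault, evict 5, frames {0,9}
8 -> fault, evict 0, frames {9,8}
9 -> hit
8 -> hit
4 -> fault, evict 9, frames {8,4}
9 -> fault, evict 8, frames {4,9}
8 -> fault, evict 4, frames {9,8}
9 -> hit
8 -> hit
6 -> fault, evict 9, frames {8,6}
7 -> fault, evict 8, frames {6,7}
8 -> fault, evict 6, frames {7,8}
Hits: 5 of 18 references → 5/18 = 0.2778.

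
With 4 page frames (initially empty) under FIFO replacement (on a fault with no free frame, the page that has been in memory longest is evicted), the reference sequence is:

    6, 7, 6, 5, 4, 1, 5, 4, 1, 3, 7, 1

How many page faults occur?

6 -> miss, frames [6]
7 -> miss, frames [6, 7]
6 -> hit
5 -> miss, frames [6, 7, 5]
4 -> miss, frames [6, 7, 5, 4]
1 -> miss, evict 6, frames [7, 5, 4, 1]
5 -> hit
4 -> hit
1 -> hit
3 -> miss, evict 7, frames [5, 4, 1, 3]
7 -> miss, evict 5, frames [4, 1, 3, 7]
1 -> hit
Page faults: 7.

7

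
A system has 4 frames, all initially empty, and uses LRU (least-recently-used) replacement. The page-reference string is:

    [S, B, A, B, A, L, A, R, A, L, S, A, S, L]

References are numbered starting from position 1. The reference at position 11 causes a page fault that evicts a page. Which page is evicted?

pos 1: S: fault, frames [S]
pos 2: B: fault, frames [S, B]
pos 3: A: fault, frames [S, B, A]
pos 4: B: hit
pos 5: A: hit
pos 6: L: fault, frames [S, B, A, L]
pos 7: A: hit
pos 8: R: fault, evict S, frames [B, L, A, R]
pos 9: A: hit
pos 10: L: hit
pos 11: S: fault, evict B, frames [R, A, L, S]
At position 11, page B is evicted.

B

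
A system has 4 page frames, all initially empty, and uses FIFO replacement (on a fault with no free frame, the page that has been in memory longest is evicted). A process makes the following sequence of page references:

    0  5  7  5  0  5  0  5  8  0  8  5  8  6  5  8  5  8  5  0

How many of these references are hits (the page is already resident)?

14

0 -> miss, frames {0}
5 -> miss, frames {0,5}
7 -> miss, frames {0,5,7}
5 -> hit
0 -> hit
5 -> hit
0 -> hit
5 -> hit
8 -> miss, frames {0,5,7,8}
0 -> hit
8 -> hit
5 -> hit
8 -> hit
6 -> miss, evict 0, frames {5,7,8,6}
5 -> hit
8 -> hit
5 -> hit
8 -> hit
5 -> hit
0 -> miss, evict 5, frames {7,8,6,0}
Hits: 14.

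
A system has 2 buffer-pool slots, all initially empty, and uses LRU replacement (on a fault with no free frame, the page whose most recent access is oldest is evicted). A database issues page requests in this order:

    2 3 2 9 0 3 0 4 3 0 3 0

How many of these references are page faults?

8

2: miss, frames [2]
3: miss, frames [2, 3]
2: hit
9: miss, evict 3, frames [2, 9]
0: miss, evict 2, frames [9, 0]
3: miss, evict 9, frames [0, 3]
0: hit
4: miss, evict 3, frames [0, 4]
3: miss, evict 0, frames [4, 3]
0: miss, evict 4, frames [3, 0]
3: hit
0: hit
Page faults: 8.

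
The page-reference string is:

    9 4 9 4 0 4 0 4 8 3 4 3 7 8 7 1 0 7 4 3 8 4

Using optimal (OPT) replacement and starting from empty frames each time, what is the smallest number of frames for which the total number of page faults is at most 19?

f=1: 22 faults
f=2: 12 faults
f=3: 10 faults
f=4: 9 faults
f=5: 8 faults
f=6: 7 faults
f=7: 7 faults
Smallest f with faults ≤ 19 is 2.

2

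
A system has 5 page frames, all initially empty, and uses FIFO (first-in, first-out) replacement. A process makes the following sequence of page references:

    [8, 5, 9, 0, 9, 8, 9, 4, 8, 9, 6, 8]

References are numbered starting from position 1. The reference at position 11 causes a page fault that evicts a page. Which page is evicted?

pos 1: 8: fault, frames {8}
pos 2: 5: fault, frames {8,5}
pos 3: 9: fault, frames {8,5,9}
pos 4: 0: fault, frames {8,5,9,0}
pos 5: 9: hit
pos 6: 8: hit
pos 7: 9: hit
pos 8: 4: fault, frames {8,5,9,0,4}
pos 9: 8: hit
pos 10: 9: hit
pos 11: 6: fault, evict 8, frames {5,9,0,4,6}
At position 11, page 8 is evicted.

8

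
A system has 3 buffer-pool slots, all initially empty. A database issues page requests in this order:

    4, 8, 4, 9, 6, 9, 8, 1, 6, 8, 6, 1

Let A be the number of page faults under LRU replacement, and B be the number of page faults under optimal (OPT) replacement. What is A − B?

Under LRU: F F . F F . F F F . . . → 7 faults.
Under OPT: F F . F F . . F . . . . → 5 faults.
A − B = 7 − 5 = 2.

2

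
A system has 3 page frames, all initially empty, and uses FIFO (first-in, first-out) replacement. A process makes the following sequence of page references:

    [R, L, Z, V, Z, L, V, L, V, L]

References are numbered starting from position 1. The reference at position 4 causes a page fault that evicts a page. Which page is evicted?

R

pos 1: R: miss, frames {R}
pos 2: L: miss, frames {R,L}
pos 3: Z: miss, frames {R,L,Z}
pos 4: V: miss, evict R, frames {L,Z,V}
At position 4, page R is evicted.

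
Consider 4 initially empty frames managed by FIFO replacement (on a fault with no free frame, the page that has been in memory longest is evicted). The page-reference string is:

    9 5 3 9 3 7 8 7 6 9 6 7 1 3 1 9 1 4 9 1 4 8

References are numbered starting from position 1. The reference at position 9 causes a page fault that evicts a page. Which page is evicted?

5

pos 1: 9 -> fault, frames (9)
pos 2: 5 -> fault, frames (9 5)
pos 3: 3 -> fault, frames (9 5 3)
pos 4: 9 -> hit
pos 5: 3 -> hit
pos 6: 7 -> fault, frames (9 5 3 7)
pos 7: 8 -> fault, evict 9, frames (5 3 7 8)
pos 8: 7 -> hit
pos 9: 6 -> fault, evict 5, frames (3 7 8 6)
At position 9, page 5 is evicted.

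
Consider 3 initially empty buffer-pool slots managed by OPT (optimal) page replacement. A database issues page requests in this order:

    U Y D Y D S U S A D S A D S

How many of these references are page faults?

5

U → fault, frames (U)
Y → fault, frames (U Y)
D → fault, frames (U Y D)
Y → hit
D → hit
S → fault, evict Y, frames (U D S)
U → hit
S → hit
A → fault, evict U, frames (D S A)
D → hit
S → hit
A → hit
D → hit
S → hit
Page faults: 5.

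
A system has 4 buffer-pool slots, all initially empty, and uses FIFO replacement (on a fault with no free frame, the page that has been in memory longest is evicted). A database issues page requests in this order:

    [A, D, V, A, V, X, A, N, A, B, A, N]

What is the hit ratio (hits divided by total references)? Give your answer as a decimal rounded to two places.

0.42

A -> miss, frames (A)
D -> miss, frames (A D)
V -> miss, frames (A D V)
A -> hit
V -> hit
X -> miss, frames (A D V X)
A -> hit
N -> miss, evict A, frames (D V X N)
A -> miss, evict D, frames (V X N A)
B -> miss, evict V, frames (X N A B)
A -> hit
N -> hit
Hits: 5 of 12 references → 5/12 = 0.4167.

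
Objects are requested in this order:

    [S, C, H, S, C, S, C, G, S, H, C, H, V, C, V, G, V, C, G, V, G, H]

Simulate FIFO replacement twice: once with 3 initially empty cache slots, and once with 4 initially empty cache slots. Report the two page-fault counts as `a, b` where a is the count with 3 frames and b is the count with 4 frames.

11, 5

3 frames: F F F . . . . F F . F F F . . F . F . . . F → 11 faults.
4 frames: F F F . . . . F . . . . F . . . . . . . . . → 5 faults.
5 < 11: adding a frame reduced faults, as is typical.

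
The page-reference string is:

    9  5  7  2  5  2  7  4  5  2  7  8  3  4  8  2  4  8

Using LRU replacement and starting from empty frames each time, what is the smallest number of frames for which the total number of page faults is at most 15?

f=1: 18 faults
f=2: 17 faults
f=3: 12 faults
f=4: 9 faults
f=5: 8 faults
f=6: 7 faults
f=7: 7 faults
Smallest f with faults ≤ 15 is 3.

3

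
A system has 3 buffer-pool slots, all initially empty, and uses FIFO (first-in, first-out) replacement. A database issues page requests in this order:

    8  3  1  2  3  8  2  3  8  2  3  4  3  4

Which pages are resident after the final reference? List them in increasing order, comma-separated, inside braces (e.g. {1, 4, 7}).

8 -> fault, frames (8)
3 -> fault, frames (8 3)
1 -> fault, frames (8 3 1)
2 -> fault, evict 8, frames (3 1 2)
3 -> hit
8 -> fault, evict 3, frames (1 2 8)
2 -> hit
3 -> fault, evict 1, frames (2 8 3)
8 -> hit
2 -> hit
3 -> hit
4 -> fault, evict 2, frames (8 3 4)
3 -> hit
4 -> hit

{3, 4, 8}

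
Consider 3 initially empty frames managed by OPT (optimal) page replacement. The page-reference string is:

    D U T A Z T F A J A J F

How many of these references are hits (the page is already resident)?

D -> fault, frames {D}
U -> fault, frames {D,U}
T -> fault, frames {D,U,T}
A -> fault, evict U, frames {D,T,A}
Z -> fault, evict D, frames {T,A,Z}
T -> hit
F -> fault, evict Z, frames {T,A,F}
A -> hit
J -> fault, evict T, frames {A,F,J}
A -> hit
J -> hit
F -> hit
Hits: 5.

5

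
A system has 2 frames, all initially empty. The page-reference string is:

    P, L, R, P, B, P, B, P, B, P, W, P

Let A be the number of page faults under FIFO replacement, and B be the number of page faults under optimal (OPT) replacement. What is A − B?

Under FIFO: F F F F F . . . . . F F → 7 faults.
Under OPT: F F F . F . . . . . F . → 5 faults.
A − B = 7 − 5 = 2.

2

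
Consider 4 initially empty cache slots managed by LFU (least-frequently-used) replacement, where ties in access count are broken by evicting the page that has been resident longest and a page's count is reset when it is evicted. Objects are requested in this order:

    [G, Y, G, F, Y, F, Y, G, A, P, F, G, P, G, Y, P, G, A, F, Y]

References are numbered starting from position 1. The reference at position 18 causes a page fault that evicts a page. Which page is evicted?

F

pos 1: G -> miss, frames [G]
pos 2: Y -> miss, frames [G, Y]
pos 3: G -> hit
pos 4: F -> miss, frames [G, Y, F]
pos 5: Y -> hit
pos 6: F -> hit
pos 7: Y -> hit
pos 8: G -> hit
pos 9: A -> miss, frames [G, Y, F, A]
pos 10: P -> miss, evict A, frames [G, Y, F, P]
pos 11: F -> hit
pos 12: G -> hit
pos 13: P -> hit
pos 14: G -> hit
pos 15: Y -> hit
pos 16: P -> hit
pos 17: G -> hit
pos 18: A -> miss, evict F, frames [G, Y, P, A]
At position 18, page F is evicted.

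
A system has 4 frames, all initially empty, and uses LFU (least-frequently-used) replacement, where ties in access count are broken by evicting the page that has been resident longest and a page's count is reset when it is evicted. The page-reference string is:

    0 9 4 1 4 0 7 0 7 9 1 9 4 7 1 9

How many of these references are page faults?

10

0: fault, frames (0)
9: fault, frames (0 9)
4: fault, frames (0 9 4)
1: fault, frames (0 9 4 1)
4: hit
0: hit
7: fault, evict 9, frames (0 4 1 7)
0: hit
7: hit
9: fault, evict 1, frames (0 4 7 9)
1: fault, evict 9, frames (0 4 7 1)
9: fault, evict 1, frames (0 4 7 9)
4: hit
7: hit
1: fault, evict 9, frames (0 4 7 1)
9: fault, evict 1, frames (0 4 7 9)
Page faults: 10.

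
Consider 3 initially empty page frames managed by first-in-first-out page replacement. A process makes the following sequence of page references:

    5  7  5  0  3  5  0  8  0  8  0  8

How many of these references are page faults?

7

5 → miss, frames {5}
7 → miss, frames {5,7}
5 → hit
0 → miss, frames {5,7,0}
3 → miss, evict 5, frames {7,0,3}
5 → miss, evict 7, frames {0,3,5}
0 → hit
8 → miss, evict 0, frames {3,5,8}
0 → miss, evict 3, frames {5,8,0}
8 → hit
0 → hit
8 → hit
Page faults: 7.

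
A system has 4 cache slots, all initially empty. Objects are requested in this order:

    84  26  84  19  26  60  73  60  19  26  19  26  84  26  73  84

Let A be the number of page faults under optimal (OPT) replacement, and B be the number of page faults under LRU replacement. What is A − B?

Under OPT: F F . F . F F . . . . . F . . . → 6 faults.
Under LRU: F F . F . F F . . . . . F . F . → 7 faults.
A − B = 6 − 7 = -1.

-1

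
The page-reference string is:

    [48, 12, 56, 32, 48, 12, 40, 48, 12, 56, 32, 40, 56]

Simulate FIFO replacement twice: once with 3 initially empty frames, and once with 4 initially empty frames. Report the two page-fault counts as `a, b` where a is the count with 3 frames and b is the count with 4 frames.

3 frames: F F F F F F F . . F F . . → 9 faults.
4 frames: F F F F . . F F F F F F . → 10 faults.
10 > 9: adding a frame increased faults — Belady's anomaly.

9, 10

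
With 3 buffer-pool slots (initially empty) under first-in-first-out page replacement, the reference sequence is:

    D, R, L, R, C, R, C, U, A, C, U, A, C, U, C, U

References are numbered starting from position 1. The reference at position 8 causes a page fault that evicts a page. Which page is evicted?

R

pos 1: D → miss, frames (D)
pos 2: R → miss, frames (D R)
pos 3: L → miss, frames (D R L)
pos 4: R → hit
pos 5: C → miss, evict D, frames (R L C)
pos 6: R → hit
pos 7: C → hit
pos 8: U → miss, evict R, frames (L C U)
At position 8, page R is evicted.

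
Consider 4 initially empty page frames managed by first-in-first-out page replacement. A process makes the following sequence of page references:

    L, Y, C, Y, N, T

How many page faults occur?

L -> fault, frames {L}
Y -> fault, frames {L,Y}
C -> fault, frames {L,Y,C}
Y -> hit
N -> fault, frames {L,Y,C,N}
T -> fault, evict L, frames {Y,C,N,T}
Page faults: 5.

5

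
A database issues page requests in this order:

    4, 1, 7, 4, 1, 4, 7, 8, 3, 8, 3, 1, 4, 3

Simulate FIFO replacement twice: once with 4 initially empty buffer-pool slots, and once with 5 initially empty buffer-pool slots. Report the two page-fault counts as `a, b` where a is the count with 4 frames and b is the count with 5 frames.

6, 5

4 frames: F F F . . . . F F . . . F . → 6 faults.
5 frames: F F F . . . . F F . . . . . → 5 faults.
5 < 6: adding a frame reduced faults, as is typical.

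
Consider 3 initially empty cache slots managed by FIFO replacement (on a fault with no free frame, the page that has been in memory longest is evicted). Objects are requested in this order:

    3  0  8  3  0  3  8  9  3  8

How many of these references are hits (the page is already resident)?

5

3: fault, frames {3}
0: fault, frames {3,0}
8: fault, frames {3,0,8}
3: hit
0: hit
3: hit
8: hit
9: fault, evict 3, frames {0,8,9}
3: fault, evict 0, frames {8,9,3}
8: hit
Hits: 5.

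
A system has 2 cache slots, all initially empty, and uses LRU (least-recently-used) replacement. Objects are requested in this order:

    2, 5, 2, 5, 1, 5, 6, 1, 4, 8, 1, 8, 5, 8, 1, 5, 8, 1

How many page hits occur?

5

2: miss, frames [2]
5: miss, frames [2, 5]
2: hit
5: hit
1: miss, evict 2, frames [5, 1]
5: hit
6: miss, evict 1, frames [5, 6]
1: miss, evict 5, frames [6, 1]
4: miss, evict 6, frames [1, 4]
8: miss, evict 1, frames [4, 8]
1: miss, evict 4, frames [8, 1]
8: hit
5: miss, evict 1, frames [8, 5]
8: hit
1: miss, evict 5, frames [8, 1]
5: miss, evict 8, frames [1, 5]
8: miss, evict 1, frames [5, 8]
1: miss, evict 5, frames [8, 1]
Hits: 5.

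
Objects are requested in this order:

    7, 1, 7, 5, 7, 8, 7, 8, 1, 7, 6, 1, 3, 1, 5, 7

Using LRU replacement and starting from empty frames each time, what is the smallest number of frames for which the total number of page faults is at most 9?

f=1: 16 faults
f=2: 11 faults
f=3: 9 faults
f=4: 8 faults
f=5: 7 faults
f=6: 6 faults
Smallest f with faults ≤ 9 is 3.

3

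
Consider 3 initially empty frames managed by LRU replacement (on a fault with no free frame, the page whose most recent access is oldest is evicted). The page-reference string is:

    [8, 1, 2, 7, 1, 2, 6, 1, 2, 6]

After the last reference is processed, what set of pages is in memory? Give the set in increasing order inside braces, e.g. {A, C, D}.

8 -> miss, frames {8}
1 -> miss, frames {8,1}
2 -> miss, frames {8,1,2}
7 -> miss, evict 8, frames {1,2,7}
1 -> hit
2 -> hit
6 -> miss, evict 7, frames {1,2,6}
1 -> hit
2 -> hit
6 -> hit

{1, 2, 6}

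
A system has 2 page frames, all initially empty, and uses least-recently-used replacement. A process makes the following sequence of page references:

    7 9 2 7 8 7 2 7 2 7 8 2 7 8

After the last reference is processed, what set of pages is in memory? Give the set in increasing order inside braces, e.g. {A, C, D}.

7 → fault, frames {7}
9 → fault, frames {7,9}
2 → fault, evict 7, frames {9,2}
7 → fault, evict 9, frames {2,7}
8 → fault, evict 2, frames {7,8}
7 → hit
2 → fault, evict 8, frames {7,2}
7 → hit
2 → hit
7 → hit
8 → fault, evict 2, frames {7,8}
2 → fault, evict 7, frames {8,2}
7 → fault, evict 8, frames {2,7}
8 → fault, evict 2, frames {7,8}

{7, 8}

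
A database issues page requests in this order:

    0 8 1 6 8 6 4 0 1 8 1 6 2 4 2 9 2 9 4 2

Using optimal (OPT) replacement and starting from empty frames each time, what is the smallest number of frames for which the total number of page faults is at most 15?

f=1: 20 faults
f=2: 12 faults
f=3: 9 faults
f=4: 8 faults
f=5: 7 faults
f=6: 7 faults
f=7: 7 faults
Smallest f with faults ≤ 15 is 2.

2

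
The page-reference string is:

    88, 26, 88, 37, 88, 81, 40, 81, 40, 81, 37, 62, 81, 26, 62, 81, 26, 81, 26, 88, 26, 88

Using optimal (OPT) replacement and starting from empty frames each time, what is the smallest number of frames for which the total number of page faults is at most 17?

2

f=1: 22 faults
f=2: 10 faults
f=3: 8 faults
f=4: 7 faults
f=5: 6 faults
f=6: 6 faults
Smallest f with faults ≤ 17 is 2.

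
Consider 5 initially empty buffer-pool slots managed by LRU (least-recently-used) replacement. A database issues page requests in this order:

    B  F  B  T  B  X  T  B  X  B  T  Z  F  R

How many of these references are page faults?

B -> miss, frames {B}
F -> miss, frames {B,F}
B -> hit
T -> miss, frames {F,B,T}
B -> hit
X -> miss, frames {F,T,B,X}
T -> hit
B -> hit
X -> hit
B -> hit
T -> hit
Z -> miss, frames {F,X,B,T,Z}
F -> hit
R -> miss, evict X, frames {B,T,Z,F,R}
Page faults: 6.

6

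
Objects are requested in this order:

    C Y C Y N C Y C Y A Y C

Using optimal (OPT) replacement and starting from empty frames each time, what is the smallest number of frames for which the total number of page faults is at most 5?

3

f=1: 12 faults
f=2: 6 faults
f=3: 4 faults
f=4: 4 faults
Smallest f with faults ≤ 5 is 3.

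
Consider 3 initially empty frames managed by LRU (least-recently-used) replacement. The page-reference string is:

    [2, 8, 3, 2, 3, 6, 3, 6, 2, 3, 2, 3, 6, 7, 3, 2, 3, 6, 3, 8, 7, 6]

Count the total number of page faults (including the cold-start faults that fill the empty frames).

10

2: fault, frames (2)
8: fault, frames (2 8)
3: fault, frames (2 8 3)
2: hit
3: hit
6: fault, evict 8, frames (2 3 6)
3: hit
6: hit
2: hit
3: hit
2: hit
3: hit
6: hit
7: fault, evict 2, frames (3 6 7)
3: hit
2: fault, evict 6, frames (7 3 2)
3: hit
6: fault, evict 7, frames (2 3 6)
3: hit
8: fault, evict 2, frames (6 3 8)
7: fault, evict 6, frames (3 8 7)
6: fault, evict 3, frames (8 7 6)
Page faults: 10.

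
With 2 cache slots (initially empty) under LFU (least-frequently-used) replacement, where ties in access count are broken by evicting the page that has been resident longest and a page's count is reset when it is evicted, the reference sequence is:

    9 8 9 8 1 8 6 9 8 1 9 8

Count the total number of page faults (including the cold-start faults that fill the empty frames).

9 → miss, frames [9]
8 → miss, frames [9, 8]
9 → hit
8 → hit
1 → miss, evict 9, frames [8, 1]
8 → hit
6 → miss, evict 1, frames [8, 6]
9 → miss, evict 6, frames [8, 9]
8 → hit
1 → miss, evict 9, frames [8, 1]
9 → miss, evict 1, frames [8, 9]
8 → hit
Page faults: 7.

7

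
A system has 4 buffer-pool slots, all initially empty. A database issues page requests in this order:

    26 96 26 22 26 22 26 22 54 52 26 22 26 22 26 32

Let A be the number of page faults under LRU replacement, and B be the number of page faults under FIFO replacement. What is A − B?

-1

Under LRU: F F . F . . . . F F . . . . . F → 6 faults.
Under FIFO: F F . F . . . . F F F . . . . F → 7 faults.
A − B = 6 − 7 = -1.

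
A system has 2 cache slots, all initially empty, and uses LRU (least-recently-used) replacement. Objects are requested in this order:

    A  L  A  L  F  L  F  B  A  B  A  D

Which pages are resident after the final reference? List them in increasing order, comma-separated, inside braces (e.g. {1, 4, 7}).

{A, D}

A -> fault, frames {A}
L -> fault, frames {A,L}
A -> hit
L -> hit
F -> fault, evict A, frames {L,F}
L -> hit
F -> hit
B -> fault, evict L, frames {F,B}
A -> fault, evict F, frames {B,A}
B -> hit
A -> hit
D -> fault, evict B, frames {A,D}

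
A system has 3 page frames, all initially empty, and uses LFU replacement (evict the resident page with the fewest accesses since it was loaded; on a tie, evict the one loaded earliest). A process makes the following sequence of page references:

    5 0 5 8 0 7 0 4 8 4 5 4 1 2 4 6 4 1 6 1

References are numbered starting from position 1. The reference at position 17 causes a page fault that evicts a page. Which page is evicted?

6

pos 1: 5 → miss, frames (5)
pos 2: 0 → miss, frames (5 0)
pos 3: 5 → hit
pos 4: 8 → miss, frames (5 0 8)
pos 5: 0 → hit
pos 6: 7 → miss, evict 8, frames (5 0 7)
pos 7: 0 → hit
pos 8: 4 → miss, evict 7, frames (5 0 4)
pos 9: 8 → miss, evict 4, frames (5 0 8)
pos 10: 4 → miss, evict 8, frames (5 0 4)
pos 11: 5 → hit
pos 12: 4 → hit
pos 13: 1 → miss, evict 4, frames (5 0 1)
pos 14: 2 → miss, evict 1, frames (5 0 2)
pos 15: 4 → miss, evict 2, frames (5 0 4)
pos 16: 6 → miss, evict 4, frames (5 0 6)
pos 17: 4 → miss, evict 6, frames (5 0 4)
At position 17, page 6 is evicted.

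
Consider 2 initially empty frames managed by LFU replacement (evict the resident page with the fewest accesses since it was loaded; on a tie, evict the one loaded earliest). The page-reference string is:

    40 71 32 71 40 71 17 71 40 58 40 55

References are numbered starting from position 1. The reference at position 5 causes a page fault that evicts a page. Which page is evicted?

32

pos 1: 40 -> miss, frames [40]
pos 2: 71 -> miss, frames [40, 71]
pos 3: 32 -> miss, evict 40, frames [71, 32]
pos 4: 71 -> hit
pos 5: 40 -> miss, evict 32, frames [71, 40]
At position 5, page 32 is evicted.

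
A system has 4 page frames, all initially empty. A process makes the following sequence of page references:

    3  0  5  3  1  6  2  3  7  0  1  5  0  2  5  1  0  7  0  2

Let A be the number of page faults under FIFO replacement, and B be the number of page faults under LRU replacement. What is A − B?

Under FIFO: F F F . F F F F F F F F . F . . . F F . → 14 faults.
Under LRU: F F F . F F F . F F F F . F . . . F . F → 13 faults.
A − B = 14 − 13 = 1.

1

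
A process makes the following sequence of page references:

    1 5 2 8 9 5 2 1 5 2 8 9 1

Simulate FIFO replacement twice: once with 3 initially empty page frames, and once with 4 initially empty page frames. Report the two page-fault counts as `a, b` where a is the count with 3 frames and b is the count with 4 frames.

3 frames: F F F F F F F F . . F F . → 10 faults.
4 frames: F F F F F . . F F F F F F → 11 faults.
11 > 10: adding a frame increased faults — Belady's anomaly.

10, 11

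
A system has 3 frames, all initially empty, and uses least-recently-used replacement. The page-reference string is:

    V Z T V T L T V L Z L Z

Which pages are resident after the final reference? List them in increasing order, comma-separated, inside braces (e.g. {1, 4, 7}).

{L, V, Z}

V: miss, frames {V}
Z: miss, frames {V,Z}
T: miss, frames {V,Z,T}
V: hit
T: hit
L: miss, evict Z, frames {V,T,L}
T: hit
V: hit
L: hit
Z: miss, evict T, frames {V,L,Z}
L: hit
Z: hit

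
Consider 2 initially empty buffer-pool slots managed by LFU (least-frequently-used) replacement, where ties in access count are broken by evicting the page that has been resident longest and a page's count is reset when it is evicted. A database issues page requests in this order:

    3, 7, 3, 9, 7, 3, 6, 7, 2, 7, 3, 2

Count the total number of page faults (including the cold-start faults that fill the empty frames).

9

3 -> miss, frames {3}
7 -> miss, frames {3,7}
3 -> hit
9 -> miss, evict 7, frames {3,9}
7 -> miss, evict 9, frames {3,7}
3 -> hit
6 -> miss, evict 7, frames {3,6}
7 -> miss, evict 6, frames {3,7}
2 -> miss, evict 7, frames {3,2}
7 -> miss, evict 2, frames {3,7}
3 -> hit
2 -> miss, evict 7, frames {3,2}
Page faults: 9.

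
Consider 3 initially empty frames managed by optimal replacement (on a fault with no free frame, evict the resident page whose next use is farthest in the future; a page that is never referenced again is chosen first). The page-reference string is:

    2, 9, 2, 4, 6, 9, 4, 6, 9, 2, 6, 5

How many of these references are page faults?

2: miss, frames (2)
9: miss, frames (2 9)
2: hit
4: miss, frames (2 9 4)
6: miss, evict 2, frames (9 4 6)
9: hit
4: hit
6: hit
9: hit
2: miss, evict 4, frames (9 6 2)
6: hit
5: miss, evict 2, frames (9 6 5)
Page faults: 6.

6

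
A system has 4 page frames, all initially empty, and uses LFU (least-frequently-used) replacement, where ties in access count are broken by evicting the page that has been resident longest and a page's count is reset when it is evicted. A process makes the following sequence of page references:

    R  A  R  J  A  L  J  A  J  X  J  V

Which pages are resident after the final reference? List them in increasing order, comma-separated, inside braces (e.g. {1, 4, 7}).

R -> fault, frames [R]
A -> fault, frames [R, A]
R -> hit
J -> fault, frames [R, A, J]
A -> hit
L -> fault, frames [R, A, J, L]
J -> hit
A -> hit
J -> hit
X -> fault, evict L, frames [R, A, J, X]
J -> hit
V -> fault, evict X, frames [R, A, J, V]

{A, J, R, V}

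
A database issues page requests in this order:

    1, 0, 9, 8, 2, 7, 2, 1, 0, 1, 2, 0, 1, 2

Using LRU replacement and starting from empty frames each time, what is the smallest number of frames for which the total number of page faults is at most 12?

2

f=1: 14 faults
f=2: 12 faults
f=3: 8 faults
f=4: 8 faults
f=5: 8 faults
f=6: 6 faults
Smallest f with faults ≤ 12 is 2.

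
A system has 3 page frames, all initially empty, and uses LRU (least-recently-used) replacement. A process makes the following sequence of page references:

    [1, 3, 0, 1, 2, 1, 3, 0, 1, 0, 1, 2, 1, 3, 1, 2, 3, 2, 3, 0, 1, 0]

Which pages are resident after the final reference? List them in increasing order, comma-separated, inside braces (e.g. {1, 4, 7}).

1 → fault, frames [1]
3 → fault, frames [1, 3]
0 → fault, frames [1, 3, 0]
1 → hit
2 → fault, evict 3, frames [0, 1, 2]
1 → hit
3 → fault, evict 0, frames [2, 1, 3]
0 → fault, evict 2, frames [1, 3, 0]
1 → hit
0 → hit
1 → hit
2 → fault, evict 3, frames [0, 1, 2]
1 → hit
3 → fault, evict 0, frames [2, 1, 3]
1 → hit
2 → hit
3 → hit
2 → hit
3 → hit
0 → fault, evict 1, frames [2, 3, 0]
1 → fault, evict 2, frames [3, 0, 1]
0 → hit

{0, 1, 3}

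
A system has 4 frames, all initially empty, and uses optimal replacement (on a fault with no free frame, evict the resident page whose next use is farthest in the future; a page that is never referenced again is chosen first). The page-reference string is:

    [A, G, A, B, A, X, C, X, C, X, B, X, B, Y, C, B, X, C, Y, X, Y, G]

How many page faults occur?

7

A -> miss, frames [A]
G -> miss, frames [A, G]
A -> hit
B -> miss, frames [A, G, B]
A -> hit
X -> miss, frames [A, G, B, X]
C -> miss, evict A, frames [G, B, X, C]
X -> hit
C -> hit
X -> hit
B -> hit
X -> hit
B -> hit
Y -> miss, evict G, frames [B, X, C, Y]
C -> hit
B -> hit
X -> hit
C -> hit
Y -> hit
X -> hit
Y -> hit
G -> miss, evict Y, frames [B, X, C, G]
Page faults: 7.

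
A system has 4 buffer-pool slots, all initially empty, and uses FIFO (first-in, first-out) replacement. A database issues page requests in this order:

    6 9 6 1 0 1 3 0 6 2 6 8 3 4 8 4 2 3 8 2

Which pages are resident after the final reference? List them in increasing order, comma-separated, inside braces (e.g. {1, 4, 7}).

6 -> fault, frames [6]
9 -> fault, frames [6, 9]
6 -> hit
1 -> fault, frames [6, 9, 1]
0 -> fault, frames [6, 9, 1, 0]
1 -> hit
3 -> fault, evict 6, frames [9, 1, 0, 3]
0 -> hit
6 -> fault, evict 9, frames [1, 0, 3, 6]
2 -> fault, evict 1, frames [0, 3, 6, 2]
6 -> hit
8 -> fault, evict 0, frames [3, 6, 2, 8]
3 -> hit
4 -> fault, evict 3, frames [6, 2, 8, 4]
8 -> hit
4 -> hit
2 -> hit
3 -> fault, evict 6, frames [2, 8, 4, 3]
8 -> hit
2 -> hit

{2, 3, 4, 8}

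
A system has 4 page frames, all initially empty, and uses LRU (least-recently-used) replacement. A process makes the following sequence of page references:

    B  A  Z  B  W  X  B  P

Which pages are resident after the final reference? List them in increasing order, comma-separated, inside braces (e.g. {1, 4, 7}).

{B, P, W, X}

B → miss, frames (B)
A → miss, frames (B A)
Z → miss, frames (B A Z)
B → hit
W → miss, frames (A Z B W)
X → miss, evict A, frames (Z B W X)
B → hit
P → miss, evict Z, frames (W X B P)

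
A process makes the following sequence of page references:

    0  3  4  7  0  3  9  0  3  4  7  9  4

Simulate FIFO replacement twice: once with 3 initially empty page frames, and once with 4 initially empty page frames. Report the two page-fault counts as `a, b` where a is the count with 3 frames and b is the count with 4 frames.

9, 10

3 frames: F F F F F F F . . F F . . → 9 faults.
4 frames: F F F F . . F F F F F F . → 10 faults.
10 > 9: adding a frame increased faults — Belady's anomaly.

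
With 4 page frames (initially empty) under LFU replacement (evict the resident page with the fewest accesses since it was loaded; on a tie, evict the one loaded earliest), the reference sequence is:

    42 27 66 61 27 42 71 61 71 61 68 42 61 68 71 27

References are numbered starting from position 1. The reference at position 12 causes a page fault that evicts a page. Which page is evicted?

pos 1: 42 -> fault, frames {42}
pos 2: 27 -> fault, frames {42,27}
pos 3: 66 -> fault, frames {42,27,66}
pos 4: 61 -> fault, frames {42,27,66,61}
pos 5: 27 -> hit
pos 6: 42 -> hit
pos 7: 71 -> fault, evict 66, frames {42,27,61,71}
pos 8: 61 -> hit
pos 9: 71 -> hit
pos 10: 61 -> hit
pos 11: 68 -> fault, evict 42, frames {27,61,71,68}
pos 12: 42 -> fault, evict 68, frames {27,61,71,42}
At position 12, page 68 is evicted.

68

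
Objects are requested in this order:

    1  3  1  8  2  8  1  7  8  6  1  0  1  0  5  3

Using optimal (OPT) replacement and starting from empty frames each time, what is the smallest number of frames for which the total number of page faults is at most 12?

f=1: 16 faults
f=2: 11 faults
f=3: 9 faults
f=4: 8 faults
f=5: 8 faults
f=6: 8 faults
f=7: 8 faults
f=8: 8 faults
Smallest f with faults ≤ 12 is 2.

2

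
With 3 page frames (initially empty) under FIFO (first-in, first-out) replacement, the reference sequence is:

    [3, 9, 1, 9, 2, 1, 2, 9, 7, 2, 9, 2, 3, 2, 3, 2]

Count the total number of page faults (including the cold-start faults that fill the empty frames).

8

3 → fault, frames {3}
9 → fault, frames {3,9}
1 → fault, frames {3,9,1}
9 → hit
2 → fault, evict 3, frames {9,1,2}
1 → hit
2 → hit
9 → hit
7 → fault, evict 9, frames {1,2,7}
2 → hit
9 → fault, evict 1, frames {2,7,9}
2 → hit
3 → fault, evict 2, frames {7,9,3}
2 → fault, evict 7, frames {9,3,2}
3 → hit
2 → hit
Page faults: 8.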